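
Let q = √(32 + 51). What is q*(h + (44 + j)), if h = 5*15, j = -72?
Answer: 47*√83 ≈ 428.19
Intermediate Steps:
h = 75
q = √83 ≈ 9.1104
q*(h + (44 + j)) = √83*(75 + (44 - 72)) = √83*(75 - 28) = √83*47 = 47*√83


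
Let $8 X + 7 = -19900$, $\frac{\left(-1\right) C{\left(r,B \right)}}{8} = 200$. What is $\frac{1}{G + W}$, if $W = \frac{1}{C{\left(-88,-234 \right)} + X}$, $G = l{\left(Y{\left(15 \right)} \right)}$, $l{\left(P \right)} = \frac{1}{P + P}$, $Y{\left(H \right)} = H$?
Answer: $\frac{981210}{32467} \approx 30.222$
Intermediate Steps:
$C{\left(r,B \right)} = -1600$ ($C{\left(r,B \right)} = \left(-8\right) 200 = -1600$)
$X = - \frac{19907}{8}$ ($X = - \frac{7}{8} + \frac{1}{8} \left(-19900\right) = - \frac{7}{8} - \frac{4975}{2} = - \frac{19907}{8} \approx -2488.4$)
$l{\left(P \right)} = \frac{1}{2 P}$
$G = \frac{1}{30}$ ($G = \frac{1}{2 \cdot 15} = \frac{1}{2} \cdot \frac{1}{15} = \frac{1}{30} \approx 0.033333$)
$W = - \frac{8}{32707}$ ($W = \frac{1}{-1600 - \frac{19907}{8}} = \frac{1}{- \frac{32707}{8}} = - \frac{8}{32707} \approx -0.0002446$)
$\frac{1}{G + W} = \frac{1}{\frac{1}{30} - \frac{8}{32707}} = \frac{1}{\frac{32467}{981210}} = \frac{981210}{32467}$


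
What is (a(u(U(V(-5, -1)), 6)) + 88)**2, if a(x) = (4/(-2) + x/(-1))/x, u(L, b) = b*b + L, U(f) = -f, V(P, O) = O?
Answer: 10349089/1369 ≈ 7559.6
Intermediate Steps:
u(L, b) = L + b**2 (u(L, b) = b**2 + L = L + b**2)
a(x) = (-2 - x)/x (a(x) = (4*(-1/2) + x*(-1))/x = (-2 - x)/x)
(a(u(U(V(-5, -1)), 6)) + 88)**2 = ((-2 - (-1*(-1) + 6**2))/(-1*(-1) + 6**2) + 88)**2 = ((-2 - (1 + 36))/(1 + 36) + 88)**2 = ((-2 - 1*37)/37 + 88)**2 = ((-2 - 37)/37 + 88)**2 = ((1/37)*(-39) + 88)**2 = (-39/37 + 88)**2 = (3217/37)**2 = 10349089/1369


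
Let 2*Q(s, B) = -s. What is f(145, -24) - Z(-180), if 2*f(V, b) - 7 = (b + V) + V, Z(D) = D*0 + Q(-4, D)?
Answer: 269/2 ≈ 134.50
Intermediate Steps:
Q(s, B) = -s/2 (Q(s, B) = (-s)/2 = -s/2)
Z(D) = 2 (Z(D) = D*0 - 1/2*(-4) = 0 + 2 = 2)
f(V, b) = 7/2 + V + b/2 (f(V, b) = 7/2 + ((b + V) + V)/2 = 7/2 + ((V + b) + V)/2 = 7/2 + (b + 2*V)/2 = 7/2 + (V + b/2) = 7/2 + V + b/2)
f(145, -24) - Z(-180) = (7/2 + 145 + (1/2)*(-24)) - 1*2 = (7/2 + 145 - 12) - 2 = 273/2 - 2 = 269/2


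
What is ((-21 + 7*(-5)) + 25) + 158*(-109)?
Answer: -17253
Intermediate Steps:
((-21 + 7*(-5)) + 25) + 158*(-109) = ((-21 - 35) + 25) - 17222 = (-56 + 25) - 17222 = -31 - 17222 = -17253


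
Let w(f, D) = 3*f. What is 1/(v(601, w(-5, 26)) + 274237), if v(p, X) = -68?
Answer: 1/274169 ≈ 3.6474e-6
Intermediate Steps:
1/(v(601, w(-5, 26)) + 274237) = 1/(-68 + 274237) = 1/274169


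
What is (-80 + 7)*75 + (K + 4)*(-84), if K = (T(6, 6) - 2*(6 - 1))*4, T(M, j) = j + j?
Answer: -6483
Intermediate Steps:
T(M, j) = 2*j
K = 8 (K = (2*6 - 2*(6 - 1))*4 = (12 - 2*5)*4 = (12 - 10)*4 = 2*4 = 8)
(-80 + 7)*75 + (K + 4)*(-84) = (-80 + 7)*75 + (8 + 4)*(-84) = -73*75 + 12*(-84) = -5475 - 1008 = -6483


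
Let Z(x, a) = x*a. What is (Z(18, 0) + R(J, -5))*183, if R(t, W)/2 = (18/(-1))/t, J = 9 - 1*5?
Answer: -1647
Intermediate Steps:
J = 4 (J = 9 - 5 = 4)
Z(x, a) = a*x
R(t, W) = -36/t (R(t, W) = 2*((18/(-1))/t) = 2*((18*(-1))/t) = 2*(-18/t) = -36/t)
(Z(18, 0) + R(J, -5))*183 = (0*18 - 36/4)*183 = (0 - 36*¼)*183 = (0 - 9)*183 = -9*183 = -1647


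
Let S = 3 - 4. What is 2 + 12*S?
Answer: -10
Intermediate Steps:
S = -1
2 + 12*S = 2 + 12*(-1) = 2 - 12 = -10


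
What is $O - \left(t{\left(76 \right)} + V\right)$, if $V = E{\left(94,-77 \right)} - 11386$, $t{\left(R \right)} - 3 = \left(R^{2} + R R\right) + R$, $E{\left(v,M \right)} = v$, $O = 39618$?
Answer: $39279$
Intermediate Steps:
$t{\left(R \right)} = 3 + R + 2 R^{2}$ ($t{\left(R \right)} = 3 + \left(\left(R^{2} + R R\right) + R\right) = 3 + \left(\left(R^{2} + R^{2}\right) + R\right) = 3 + \left(2 R^{2} + R\right) = 3 + \left(R + 2 R^{2}\right) = 3 + R + 2 R^{2}$)
$V = -11292$ ($V = 94 - 11386 = -11292$)
$O - \left(t{\left(76 \right)} + V\right) = 39618 - \left(\left(3 + 76 + 2 \cdot 76^{2}\right) - 11292\right) = 39618 - \left(\left(3 + 76 + 2 \cdot 5776\right) - 11292\right) = 39618 - \left(\left(3 + 76 + 11552\right) - 11292\right) = 39618 - \left(11631 - 11292\right) = 39618 - 339 = 39279$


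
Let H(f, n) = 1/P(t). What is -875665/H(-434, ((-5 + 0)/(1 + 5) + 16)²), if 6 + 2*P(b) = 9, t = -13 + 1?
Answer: -2626995/2 ≈ -1.3135e+6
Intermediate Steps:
t = -12
P(b) = 3/2 (P(b) = -3 + (½)*9 = -3 + 9/2 = 3/2)
H(f, n) = ⅔ (H(f, n) = 1/(3/2) = ⅔)
-875665/H(-434, ((-5 + 0)/(1 + 5) + 16)²) = -875665/⅔ = -875665*3/2 = -2626995/2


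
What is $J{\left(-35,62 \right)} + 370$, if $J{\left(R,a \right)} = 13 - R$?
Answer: $418$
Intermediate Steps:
$J{\left(-35,62 \right)} + 370 = \left(13 - -35\right) + 370 = \left(13 + 35\right) + 370 = 48 + 370 = 418$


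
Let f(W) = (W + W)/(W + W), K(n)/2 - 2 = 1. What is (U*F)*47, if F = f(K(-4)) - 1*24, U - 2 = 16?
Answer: -19458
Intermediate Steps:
U = 18 (U = 2 + 16 = 18)
K(n) = 6 (K(n) = 4 + 2*1 = 4 + 2 = 6)
f(W) = 1 (f(W) = (2*W)/((2*W)) = (2*W)*(1/(2*W)) = 1)
F = -23 (F = 1 - 1*24 = 1 - 24 = -23)
(U*F)*47 = (18*(-23))*47 = -414*47 = -19458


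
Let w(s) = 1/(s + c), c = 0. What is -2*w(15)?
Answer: -2/15 ≈ -0.13333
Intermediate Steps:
w(s) = 1/s (w(s) = 1/(s + 0) = 1/s)
-2*w(15) = -2/15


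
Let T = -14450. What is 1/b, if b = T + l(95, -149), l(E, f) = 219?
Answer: -1/14231 ≈ -7.0269e-5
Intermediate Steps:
b = -14231 (b = -14450 + 219 = -14231)
1/b = 1/(-14231) = -1/14231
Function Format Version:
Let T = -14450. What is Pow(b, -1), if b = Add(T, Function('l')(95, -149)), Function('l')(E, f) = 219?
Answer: Rational(-1, 14231) ≈ -7.0269e-5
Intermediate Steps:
b = -14231 (b = Add(-14450, 219) = -14231)
Pow(b, -1) = Pow(-14231, -1) = Rational(-1, 14231)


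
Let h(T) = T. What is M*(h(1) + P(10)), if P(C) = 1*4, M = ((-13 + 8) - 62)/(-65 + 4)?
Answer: 335/61 ≈ 5.4918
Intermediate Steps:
M = 67/61 (M = (-5 - 62)/(-61) = -67*(-1/61) = 67/61 ≈ 1.0984)
P(C) = 4
M*(h(1) + P(10)) = 67*(1 + 4)/61 = (67/61)*5 = 335/61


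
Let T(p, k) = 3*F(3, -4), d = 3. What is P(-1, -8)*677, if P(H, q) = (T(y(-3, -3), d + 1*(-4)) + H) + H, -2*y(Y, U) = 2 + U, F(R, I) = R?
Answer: 4739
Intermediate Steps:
y(Y, U) = -1 - U/2 (y(Y, U) = -(2 + U)/2 = -1 - U/2)
T(p, k) = 9 (T(p, k) = 3*3 = 9)
P(H, q) = 9 + 2*H (P(H, q) = (9 + H) + H = 9 + 2*H)
P(-1, -8)*677 = (9 + 2*(-1))*677 = (9 - 2)*677 = 7*677 = 4739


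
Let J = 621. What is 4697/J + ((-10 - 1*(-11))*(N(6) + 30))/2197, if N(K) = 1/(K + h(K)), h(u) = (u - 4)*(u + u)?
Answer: 103379597/13643370 ≈ 7.5773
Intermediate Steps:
h(u) = 2*u*(-4 + u) (h(u) = (-4 + u)*(2*u) = 2*u*(-4 + u))
N(K) = 1/(K + 2*K*(-4 + K))
4697/J + ((-10 - 1*(-11))*(N(6) + 30))/2197 = 4697/621 + ((-10 - 1*(-11))*(1/(6*(-7 + 2*6)) + 30))/2197 = 4697*(1/621) + ((-10 + 11)*(1/(6*(-7 + 12)) + 30))*(1/2197) = 4697/621 + (1*((⅙)/5 + 30))*(1/2197) = 4697/621 + (1*((⅙)*(⅕) + 30))*(1/2197) = 4697/621 + (1*(1/30 + 30))*(1/2197) = 4697/621 + (1*(901/30))*(1/2197) = 4697/621 + (901/30)*(1/2197) = 4697/621 + 901/65910 = 103379597/13643370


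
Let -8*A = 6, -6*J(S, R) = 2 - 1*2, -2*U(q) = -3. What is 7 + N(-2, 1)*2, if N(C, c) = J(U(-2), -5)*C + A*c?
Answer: 11/2 ≈ 5.5000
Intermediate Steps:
U(q) = 3/2 (U(q) = -½*(-3) = 3/2)
J(S, R) = 0 (J(S, R) = -(2 - 1*2)/6 = -(2 - 2)/6 = -⅙*0 = 0)
A = -¾ (A = -⅛*6 = -¾ ≈ -0.75000)
N(C, c) = -3*c/4 (N(C, c) = 0*C - 3*c/4 = 0 - 3*c/4 = -3*c/4)
7 + N(-2, 1)*2 = 7 - ¾*1*2 = 7 - ¾*2 = 7 - 3/2 = 11/2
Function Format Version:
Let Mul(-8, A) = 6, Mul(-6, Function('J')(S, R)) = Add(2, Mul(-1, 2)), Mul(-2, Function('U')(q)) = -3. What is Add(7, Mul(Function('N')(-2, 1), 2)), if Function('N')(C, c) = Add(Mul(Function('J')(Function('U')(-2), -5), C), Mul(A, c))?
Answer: Rational(11, 2) ≈ 5.5000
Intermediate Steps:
Function('U')(q) = Rational(3, 2) (Function('U')(q) = Mul(Rational(-1, 2), -3) = Rational(3, 2))
Function('J')(S, R) = 0 (Function('J')(S, R) = Mul(Rational(-1, 6), Add(2, Mul(-1, 2))) = Mul(Rational(-1, 6), Add(2, -2)) = Mul(Rational(-1, 6), 0) = 0)
A = Rational(-3, 4) (A = Mul(Rational(-1, 8), 6) = Rational(-3, 4) ≈ -0.75000)
Function('N')(C, c) = Mul(Rational(-3, 4), c) (Function('N')(C, c) = Add(Mul(0, C), Mul(Rational(-3, 4), c)) = Add(0, Mul(Rational(-3, 4), c)) = Mul(Rational(-3, 4), c))
Add(7, Mul(Function('N')(-2, 1), 2)) = Add(7, Mul(Mul(Rational(-3, 4), 1), 2)) = Add(7, Mul(Rational(-3, 4), 2)) = Add(7, Rational(-3, 2)) = Rational(11, 2)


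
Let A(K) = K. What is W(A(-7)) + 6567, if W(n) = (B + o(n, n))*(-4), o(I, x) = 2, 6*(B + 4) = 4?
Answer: 19717/3 ≈ 6572.3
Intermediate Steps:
B = -10/3 (B = -4 + (⅙)*4 = -4 + ⅔ = -10/3 ≈ -3.3333)
W(n) = 16/3 (W(n) = (-10/3 + 2)*(-4) = -4/3*(-4) = 16/3)
W(A(-7)) + 6567 = 16/3 + 6567 = 19717/3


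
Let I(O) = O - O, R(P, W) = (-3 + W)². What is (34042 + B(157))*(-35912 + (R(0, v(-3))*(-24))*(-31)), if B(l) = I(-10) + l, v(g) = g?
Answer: -312168472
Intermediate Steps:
I(O) = 0
B(l) = l (B(l) = 0 + l = l)
(34042 + B(157))*(-35912 + (R(0, v(-3))*(-24))*(-31)) = (34042 + 157)*(-35912 + ((-3 - 3)²*(-24))*(-31)) = 34199*(-35912 + ((-6)²*(-24))*(-31)) = 34199*(-35912 + (36*(-24))*(-31)) = 34199*(-35912 - 864*(-31)) = 34199*(-35912 + 26784) = 34199*(-9128) = -312168472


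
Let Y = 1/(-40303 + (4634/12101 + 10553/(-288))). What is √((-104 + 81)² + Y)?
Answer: √418214399617801468269409/28117173785 ≈ 23.000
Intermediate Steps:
Y = -3485088/140585868925 (Y = 1/(-40303 + (4634*(1/12101) + 10553*(-1/288))) = 1/(-40303 + (4634/12101 - 10553/288)) = 1/(-40303 - 126367261/3485088) = 1/(-140585868925/3485088) = -3485088/140585868925 ≈ -2.4790e-5)
√((-104 + 81)² + Y) = √((-104 + 81)² - 3485088/140585868925) = √((-23)² - 3485088/140585868925) = √(529 - 3485088/140585868925) = √(74369921176237/140585868925) = √418214399617801468269409/28117173785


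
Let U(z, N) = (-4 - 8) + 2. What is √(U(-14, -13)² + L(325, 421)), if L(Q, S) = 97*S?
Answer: √40937 ≈ 202.33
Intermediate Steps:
U(z, N) = -10 (U(z, N) = -12 + 2 = -10)
√(U(-14, -13)² + L(325, 421)) = √((-10)² + 97*421) = √(100 + 40837) = √40937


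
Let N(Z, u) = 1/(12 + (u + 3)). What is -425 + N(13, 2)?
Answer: -7224/17 ≈ -424.94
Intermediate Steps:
N(Z, u) = 1/(15 + u) (N(Z, u) = 1/(12 + (3 + u)) = 1/(15 + u))
-425 + N(13, 2) = -425 + 1/(15 + 2) = -425 + 1/17 = -7224/17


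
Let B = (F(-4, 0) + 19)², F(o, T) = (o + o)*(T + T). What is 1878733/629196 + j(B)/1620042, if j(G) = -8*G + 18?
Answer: 506970095711/169887324372 ≈ 2.9842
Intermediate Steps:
F(o, T) = 4*T*o (F(o, T) = (2*o)*(2*T) = 4*T*o)
B = 361 (B = (4*0*(-4) + 19)² = (0 + 19)² = 19² = 361)
j(G) = 18 - 8*G
1878733/629196 + j(B)/1620042 = 1878733/629196 + (18 - 8*361)/1620042 = 1878733*(1/629196) + (18 - 2888)*(1/1620042) = 1878733/629196 - 2870*1/1620042 = 1878733/629196 - 1435/810021 = 506970095711/169887324372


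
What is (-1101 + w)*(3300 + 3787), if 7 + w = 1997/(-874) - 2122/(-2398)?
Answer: -433638273181/55154 ≈ -7.8623e+6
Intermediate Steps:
w = -8802571/1047926 (w = -7 + (1997/(-874) - 2122/(-2398)) = -7 + (1997*(-1/874) - 2122*(-1/2398)) = -7 + (-1997/874 + 1061/1199) = -7 - 1467089/1047926 = -8802571/1047926 ≈ -8.4000)
(-1101 + w)*(3300 + 3787) = (-1101 - 8802571/1047926)*(3300 + 3787) = -1162569097/1047926*7087 = -433638273181/55154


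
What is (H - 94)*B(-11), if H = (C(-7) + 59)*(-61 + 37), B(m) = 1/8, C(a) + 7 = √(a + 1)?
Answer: -671/4 - 3*I*√6 ≈ -167.75 - 7.3485*I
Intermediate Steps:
C(a) = -7 + √(1 + a) (C(a) = -7 + √(a + 1) = -7 + √(1 + a))
B(m) = ⅛ (B(m) = 1*(⅛) = ⅛)
H = -1248 - 24*I*√6 (H = ((-7 + √(1 - 7)) + 59)*(-61 + 37) = ((-7 + √(-6)) + 59)*(-24) = ((-7 + I*√6) + 59)*(-24) = (52 + I*√6)*(-24) = -1248 - 24*I*√6 ≈ -1248.0 - 58.788*I)
(H - 94)*B(-11) = ((-1248 - 24*I*√6) - 94)*(⅛) = (-1342 - 24*I*√6)*(⅛) = -671/4 - 3*I*√6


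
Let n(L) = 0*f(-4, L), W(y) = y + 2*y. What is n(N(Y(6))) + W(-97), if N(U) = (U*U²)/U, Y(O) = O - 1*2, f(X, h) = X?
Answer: -291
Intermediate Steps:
Y(O) = -2 + O (Y(O) = O - 2 = -2 + O)
N(U) = U² (N(U) = U³/U = U²)
W(y) = 3*y
n(L) = 0 (n(L) = 0*(-4) = 0)
n(N(Y(6))) + W(-97) = 0 + 3*(-97) = 0 - 291 = -291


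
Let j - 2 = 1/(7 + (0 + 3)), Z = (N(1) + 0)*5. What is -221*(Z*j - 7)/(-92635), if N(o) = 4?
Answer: 1547/18527 ≈ 0.083500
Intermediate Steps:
Z = 20 (Z = (4 + 0)*5 = 4*5 = 20)
j = 21/10 (j = 2 + 1/(7 + (0 + 3)) = 2 + 1/(7 + 3) = 2 + 1/10 = 2 + ⅒ = 21/10 ≈ 2.1000)
-221*(Z*j - 7)/(-92635) = -221*(20*(21/10) - 7)/(-92635) = -221*(42 - 7)*(-1/92635) = -221*35*(-1/92635) = -7735*(-1/92635) = 1547/18527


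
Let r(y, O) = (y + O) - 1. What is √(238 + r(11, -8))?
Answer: 4*√15 ≈ 15.492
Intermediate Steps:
r(y, O) = -1 + O + y (r(y, O) = (O + y) - 1 = -1 + O + y)
√(238 + r(11, -8)) = √(238 + (-1 - 8 + 11)) = √(238 + 2) = √240 = 4*√15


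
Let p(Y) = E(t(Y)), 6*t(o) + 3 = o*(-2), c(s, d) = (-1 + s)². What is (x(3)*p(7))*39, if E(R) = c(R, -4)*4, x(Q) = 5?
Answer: 34385/3 ≈ 11462.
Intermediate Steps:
t(o) = -½ - o/3 (t(o) = -½ + (o*(-2))/6 = -½ + (-2*o)/6 = -½ - o/3)
E(R) = 4*(-1 + R)² (E(R) = (-1 + R)²*4 = 4*(-1 + R)²)
p(Y) = 4*(-3/2 - Y/3)² (p(Y) = 4*(-1 + (-½ - Y/3))² = 4*(-3/2 - Y/3)²)
(x(3)*p(7))*39 = (5*((9 + 2*7)²/9))*39 = (5*((9 + 14)²/9))*39 = (5*((⅑)*23²))*39 = (5*((⅑)*529))*39 = (5*(529/9))*39 = (2645/9)*39 = 34385/3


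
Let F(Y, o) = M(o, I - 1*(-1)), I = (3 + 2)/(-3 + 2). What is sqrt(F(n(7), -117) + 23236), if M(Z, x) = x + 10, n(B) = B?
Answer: sqrt(23242) ≈ 152.45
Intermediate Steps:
I = -5 (I = 5/(-1) = 5*(-1) = -5)
M(Z, x) = 10 + x
F(Y, o) = 6 (F(Y, o) = 10 + (-5 - 1*(-1)) = 10 + (-5 + 1) = 10 - 4 = 6)
sqrt(F(n(7), -117) + 23236) = sqrt(6 + 23236) = sqrt(23242)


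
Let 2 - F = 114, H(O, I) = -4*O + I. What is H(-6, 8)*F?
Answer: -3584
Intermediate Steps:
H(O, I) = I - 4*O
F = -112 (F = 2 - 1*114 = 2 - 114 = -112)
H(-6, 8)*F = (8 - 4*(-6))*(-112) = (8 + 24)*(-112) = 32*(-112) = -3584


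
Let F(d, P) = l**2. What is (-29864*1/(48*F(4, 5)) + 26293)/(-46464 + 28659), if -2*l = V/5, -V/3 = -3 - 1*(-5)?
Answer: -1326497/961470 ≈ -1.3797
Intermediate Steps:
V = -6 (V = -3*(-3 - 1*(-5)) = -3*(-3 + 5) = -3*2 = -6)
l = 3/5 (l = -(-3)/5 = -1/2*(-6/5) = 3/5 ≈ 0.60000)
F(d, P) = 9/25 (F(d, P) = (3/5)**2 = 9/25)
(-29864*1/(48*F(4, 5)) + 26293)/(-46464 + 28659) = (-29864/(48*(9/25)) + 26293)/(-46464 + 28659) = (-29864/432/25 + 26293)/(-17805) = (-29864*25/432 + 26293)*(-1/17805) = (-93325/54 + 26293)*(-1/17805) = (1326497/54)*(-1/17805) = -1326497/961470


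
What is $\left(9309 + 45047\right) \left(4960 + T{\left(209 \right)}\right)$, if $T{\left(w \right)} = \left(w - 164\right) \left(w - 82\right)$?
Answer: $580250300$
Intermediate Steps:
$T{\left(w \right)} = \left(-164 + w\right) \left(-82 + w\right)$
$\left(9309 + 45047\right) \left(4960 + T{\left(209 \right)}\right) = \left(9309 + 45047\right) \left(4960 + \left(13448 + 209^{2} - 51414\right)\right) = 54356 \left(4960 + \left(13448 + 43681 - 51414\right)\right) = 54356 \left(4960 + 5715\right) = 54356 \cdot 10675 = 580250300$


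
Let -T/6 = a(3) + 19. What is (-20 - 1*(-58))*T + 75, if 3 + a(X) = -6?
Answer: -2205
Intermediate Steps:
a(X) = -9 (a(X) = -3 - 6 = -9)
T = -60 (T = -6*(-9 + 19) = -6*10 = -60)
(-20 - 1*(-58))*T + 75 = (-20 - 1*(-58))*(-60) + 75 = (-20 + 58)*(-60) + 75 = 38*(-60) + 75 = -2280 + 75 = -2205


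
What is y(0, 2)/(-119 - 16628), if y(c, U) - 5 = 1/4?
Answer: -21/66988 ≈ -0.00031349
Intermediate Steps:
y(c, U) = 21/4 (y(c, U) = 5 + 1/4 = 21/4)
y(0, 2)/(-119 - 16628) = (21/4)/(-119 - 16628) = (21/4)/(-16747) = -1/16747*21/4 = -21/66988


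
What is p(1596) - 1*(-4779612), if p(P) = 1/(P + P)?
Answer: 15256521505/3192 ≈ 4.7796e+6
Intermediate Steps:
p(P) = 1/(2*P)
p(1596) - 1*(-4779612) = (½)/1596 - 1*(-4779612) = (½)*(1/1596) + 4779612 = 1/3192 + 4779612 = 15256521505/3192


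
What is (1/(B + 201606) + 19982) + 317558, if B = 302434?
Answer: 170133661601/504040 ≈ 3.3754e+5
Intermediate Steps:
(1/(B + 201606) + 19982) + 317558 = (1/(302434 + 201606) + 19982) + 317558 = (1/504040 + 19982) + 317558 = 10071727281/504040 + 317558 = 170133661601/504040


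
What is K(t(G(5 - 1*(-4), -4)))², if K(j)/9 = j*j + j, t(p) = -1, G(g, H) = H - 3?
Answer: 0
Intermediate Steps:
G(g, H) = -3 + H
K(j) = 9*j + 9*j² (K(j) = 9*(j*j + j) = 9*(j² + j) = 9*(j + j²) = 9*j + 9*j²)
K(t(G(5 - 1*(-4), -4)))² = (9*(-1)*(1 - 1))² = (9*(-1)*0)² = 0² = 0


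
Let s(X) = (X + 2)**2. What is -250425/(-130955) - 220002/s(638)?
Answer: 7376371809/5363916800 ≈ 1.3752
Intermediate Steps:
s(X) = (2 + X)**2
-250425/(-130955) - 220002/s(638) = -250425/(-130955) - 220002/(2 + 638)**2 = -250425*(-1/130955) - 220002/(640**2) = 50085/26191 - 220002/409600 = 50085/26191 - 220002*1/409600 = 50085/26191 - 110001/204800 = 7376371809/5363916800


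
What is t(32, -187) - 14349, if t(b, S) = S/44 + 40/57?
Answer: -3272381/228 ≈ -14353.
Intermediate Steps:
t(b, S) = 40/57 + S/44 (t(b, S) = S*(1/44) + 40*(1/57) = S/44 + 40/57 = 40/57 + S/44)
t(32, -187) - 14349 = (40/57 + (1/44)*(-187)) - 14349 = (40/57 - 17/4) - 14349 = -809/228 - 14349 = -3272381/228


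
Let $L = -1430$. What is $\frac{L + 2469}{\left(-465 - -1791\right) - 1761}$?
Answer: $- \frac{1039}{435} \approx -2.3885$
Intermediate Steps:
$\frac{L + 2469}{\left(-465 - -1791\right) - 1761} = \frac{-1430 + 2469}{\left(-465 - -1791\right) - 1761} = \frac{1039}{\left(-465 + 1791\right) - 1761} = \frac{1039}{1326 - 1761} = \frac{1039}{-435} = 1039 \left(- \frac{1}{435}\right) = - \frac{1039}{435}$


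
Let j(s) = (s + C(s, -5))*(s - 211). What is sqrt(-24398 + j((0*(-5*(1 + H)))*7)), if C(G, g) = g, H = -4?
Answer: I*sqrt(23343) ≈ 152.78*I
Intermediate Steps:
j(s) = (-211 + s)*(-5 + s) (j(s) = (s - 5)*(s - 211) = (-5 + s)*(-211 + s) = (-211 + s)*(-5 + s))
sqrt(-24398 + j((0*(-5*(1 + H)))*7)) = sqrt(-24398 + (1055 + ((0*(-5*(1 - 4)))*7)**2 - 216*0*(-5*(1 - 4))*7)) = sqrt(-24398 + (1055 + ((0*(-5*(-3)))*7)**2 - 216*0*(-5*(-3))*7)) = sqrt(-24398 + (1055 + ((0*15)*7)**2 - 216*0*15*7)) = sqrt(-24398 + (1055 + (0*7)**2 - 0*7)) = sqrt(-24398 + (1055 + 0**2 - 216*0)) = sqrt(-24398 + (1055 + 0 + 0)) = sqrt(-24398 + 1055) = sqrt(-23343) = I*sqrt(23343)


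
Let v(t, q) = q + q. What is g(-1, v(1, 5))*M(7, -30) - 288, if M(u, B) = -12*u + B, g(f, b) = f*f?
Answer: -402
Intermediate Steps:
v(t, q) = 2*q
g(f, b) = f²
M(u, B) = B - 12*u
g(-1, v(1, 5))*M(7, -30) - 288 = (-1)²*(-30 - 12*7) - 288 = 1*(-30 - 84) - 288 = 1*(-114) - 288 = -114 - 288 = -402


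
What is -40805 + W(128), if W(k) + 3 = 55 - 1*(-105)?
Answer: -40648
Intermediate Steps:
W(k) = 157 (W(k) = -3 + (55 - 1*(-105)) = -3 + (55 + 105) = -3 + 160 = 157)
-40805 + W(128) = -40805 + 157 = -40648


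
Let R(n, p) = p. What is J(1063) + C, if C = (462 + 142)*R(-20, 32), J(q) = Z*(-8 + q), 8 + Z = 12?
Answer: 23548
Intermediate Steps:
Z = 4 (Z = -8 + 12 = 4)
J(q) = -32 + 4*q (J(q) = 4*(-8 + q) = -32 + 4*q)
C = 19328 (C = (462 + 142)*32 = 604*32 = 19328)
J(1063) + C = (-32 + 4*1063) + 19328 = (-32 + 4252) + 19328 = 4220 + 19328 = 23548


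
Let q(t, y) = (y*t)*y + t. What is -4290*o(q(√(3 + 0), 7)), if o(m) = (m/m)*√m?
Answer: -21450*√2*3^(¼) ≈ -39923.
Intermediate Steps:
q(t, y) = t + t*y² (q(t, y) = (t*y)*y + t = t*y² + t = t + t*y²)
o(m) = √m (o(m) = 1*√m = √m)
-4290*o(q(√(3 + 0), 7)) = -4290*√(1 + 7²)*(3 + 0)^(¼) = -4290*3^(¼)*√(1 + 49) = -4290*5*√2*3^(¼) = -21450*√2*3^(¼)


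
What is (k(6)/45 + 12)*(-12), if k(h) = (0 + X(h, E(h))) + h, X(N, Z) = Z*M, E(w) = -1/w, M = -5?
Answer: -6562/45 ≈ -145.82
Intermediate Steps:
X(N, Z) = -5*Z (X(N, Z) = Z*(-5) = -5*Z)
k(h) = h + 5/h (k(h) = (0 - (-5)/h) + h = (0 + 5/h) + h = 5/h + h = h + 5/h)
(k(6)/45 + 12)*(-12) = ((6 + 5/6)/45 + 12)*(-12) = ((6 + 5*(⅙))*(1/45) + 12)*(-12) = ((6 + ⅚)*(1/45) + 12)*(-12) = ((41/6)*(1/45) + 12)*(-12) = (41/270 + 12)*(-12) = (3281/270)*(-12) = -6562/45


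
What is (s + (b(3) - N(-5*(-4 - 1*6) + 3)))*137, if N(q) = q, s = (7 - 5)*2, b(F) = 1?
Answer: -6576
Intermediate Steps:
s = 4 (s = 2*2 = 4)
(s + (b(3) - N(-5*(-4 - 1*6) + 3)))*137 = (4 + (1 - (-5*(-4 - 1*6) + 3)))*137 = (4 + (1 - (-5*(-4 - 6) + 3)))*137 = (4 + (1 - (-5*(-10) + 3)))*137 = (4 + (1 - (50 + 3)))*137 = (4 + (1 - 1*53))*137 = (4 + (1 - 53))*137 = (4 - 52)*137 = -48*137 = -6576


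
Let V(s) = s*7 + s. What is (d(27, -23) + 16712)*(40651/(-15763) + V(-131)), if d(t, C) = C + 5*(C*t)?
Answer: -224954775600/15763 ≈ -1.4271e+7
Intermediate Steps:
d(t, C) = C + 5*C*t
V(s) = 8*s (V(s) = 7*s + s = 8*s)
(d(27, -23) + 16712)*(40651/(-15763) + V(-131)) = (-23*(1 + 5*27) + 16712)*(40651/(-15763) + 8*(-131)) = (-23*(1 + 135) + 16712)*(40651*(-1/15763) - 1048) = (-23*136 + 16712)*(-40651/15763 - 1048) = (-3128 + 16712)*(-16560275/15763) = 13584*(-16560275/15763) = -224954775600/15763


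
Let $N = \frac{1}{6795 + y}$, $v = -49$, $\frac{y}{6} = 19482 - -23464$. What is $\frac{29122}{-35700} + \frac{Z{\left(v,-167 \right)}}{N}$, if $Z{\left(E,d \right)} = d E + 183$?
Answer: $\frac{39494274275539}{17850} \approx 2.2126 \cdot 10^{9}$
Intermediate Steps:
$y = 257676$ ($y = 6 \left(19482 - -23464\right) = 6 \left(19482 + 23464\right) = 6 \cdot 42946 = 257676$)
$Z{\left(E,d \right)} = 183 + E d$ ($Z{\left(E,d \right)} = E d + 183 = 183 + E d$)
$N = \frac{1}{264471}$ ($N = \frac{1}{6795 + 257676} = \frac{1}{264471} \approx 3.7811 \cdot 10^{-6}$)
$\frac{29122}{-35700} + \frac{Z{\left(v,-167 \right)}}{N} = \frac{29122}{-35700} + \left(183 - -8183\right) \frac{1}{\frac{1}{264471}} = 29122 \left(- \frac{1}{35700}\right) + \left(183 + 8183\right) 264471 = - \frac{14561}{17850} + 8366 \cdot 264471 = - \frac{14561}{17850} + 2212564386 = \frac{39494274275539}{17850}$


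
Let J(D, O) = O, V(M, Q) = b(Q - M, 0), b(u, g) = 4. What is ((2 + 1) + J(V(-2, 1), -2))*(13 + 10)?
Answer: 23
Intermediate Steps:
V(M, Q) = 4
((2 + 1) + J(V(-2, 1), -2))*(13 + 10) = ((2 + 1) - 2)*(13 + 10) = (3 - 2)*23 = 1*23 = 23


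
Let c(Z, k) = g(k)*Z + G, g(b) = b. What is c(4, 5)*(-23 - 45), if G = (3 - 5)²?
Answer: -1632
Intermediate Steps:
G = 4 (G = (-2)² = 4)
c(Z, k) = 4 + Z*k (c(Z, k) = k*Z + 4 = Z*k + 4 = 4 + Z*k)
c(4, 5)*(-23 - 45) = (4 + 4*5)*(-23 - 45) = (4 + 20)*(-68) = 24*(-68) = -1632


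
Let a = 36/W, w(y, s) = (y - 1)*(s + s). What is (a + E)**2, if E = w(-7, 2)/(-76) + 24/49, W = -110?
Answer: 892933924/2621952025 ≈ 0.34056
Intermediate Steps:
w(y, s) = 2*s*(-1 + y) (w(y, s) = (-1 + y)*(2*s) = 2*s*(-1 + y))
a = -18/55 (a = 36/(-110) = 36*(-1/110) = -18/55 ≈ -0.32727)
E = 848/931 (E = (2*2*(-1 - 7))/(-76) + 24/49 = (2*2*(-8))*(-1/76) + 24*(1/49) = -32*(-1/76) + 24/49 = 8/19 + 24/49 = 848/931 ≈ 0.91085)
(a + E)**2 = (-18/55 + 848/931)**2 = (29882/51205)**2 = 892933924/2621952025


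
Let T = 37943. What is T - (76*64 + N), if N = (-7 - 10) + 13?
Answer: 33083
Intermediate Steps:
N = -4 (N = -17 + 13 = -4)
T - (76*64 + N) = 37943 - (76*64 - 4) = 37943 - (4864 - 4) = 37943 - 1*4860 = 37943 - 4860 = 33083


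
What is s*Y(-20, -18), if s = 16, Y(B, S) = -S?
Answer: 288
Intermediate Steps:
s*Y(-20, -18) = 16*(-1*(-18)) = 16*18 = 288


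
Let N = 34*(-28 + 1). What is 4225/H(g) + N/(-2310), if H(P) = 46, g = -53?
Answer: 1633663/17710 ≈ 92.245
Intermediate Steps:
N = -918 (N = 34*(-27) = -918)
4225/H(g) + N/(-2310) = 4225/46 - 918/(-2310) = 4225*(1/46) - 918*(-1/2310) = 4225/46 + 153/385 = 1633663/17710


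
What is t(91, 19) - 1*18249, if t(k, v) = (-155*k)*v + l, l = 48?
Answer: -286196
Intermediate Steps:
t(k, v) = 48 - 155*k*v (t(k, v) = (-155*k)*v + 48 = -155*k*v + 48 = 48 - 155*k*v)
t(91, 19) - 1*18249 = (48 - 155*91*19) - 1*18249 = (48 - 267995) - 18249 = -267947 - 18249 = -286196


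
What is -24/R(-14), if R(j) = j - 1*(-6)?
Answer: 3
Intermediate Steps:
R(j) = 6 + j (R(j) = j + 6 = 6 + j)
-24/R(-14) = -24/(6 - 14) = -24/(-8) = -24*(-1/8) = 3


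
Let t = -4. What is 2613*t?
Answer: -10452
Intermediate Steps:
2613*t = 2613*(-4) = -10452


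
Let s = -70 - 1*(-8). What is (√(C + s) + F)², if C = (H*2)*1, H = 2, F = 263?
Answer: (263 + I*√58)² ≈ 69111.0 + 4005.9*I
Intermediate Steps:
s = -62 (s = -70 + 8 = -62)
C = 4 (C = (2*2)*1 = 4*1 = 4)
(√(C + s) + F)² = (√(4 - 62) + 263)² = (√(-58) + 263)² = (I*√58 + 263)² = (263 + I*√58)²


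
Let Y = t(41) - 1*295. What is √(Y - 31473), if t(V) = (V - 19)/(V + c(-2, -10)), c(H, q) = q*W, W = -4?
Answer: 77*I*√434/9 ≈ 178.24*I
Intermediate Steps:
c(H, q) = -4*q (c(H, q) = q*(-4) = -4*q)
t(V) = (-19 + V)/(40 + V) (t(V) = (V - 19)/(V - 4*(-10)) = (-19 + V)/(V + 40) = (-19 + V)/(40 + V))
Y = -23873/81 (Y = (-19 + 41)/(40 + 41) - 1*295 = 22/81 - 295 = -23873/81 ≈ -294.73)
√(Y - 31473) = √(-23873/81 - 31473) = √(-2573186/81) = 77*I*√434/9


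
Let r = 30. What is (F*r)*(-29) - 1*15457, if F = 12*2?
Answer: -36337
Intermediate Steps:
F = 24
(F*r)*(-29) - 1*15457 = (24*30)*(-29) - 1*15457 = 720*(-29) - 15457 = -20880 - 15457 = -36337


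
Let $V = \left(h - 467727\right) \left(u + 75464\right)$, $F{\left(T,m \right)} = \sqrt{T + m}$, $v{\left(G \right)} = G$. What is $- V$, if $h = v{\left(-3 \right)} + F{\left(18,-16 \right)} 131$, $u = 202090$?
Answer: $129820332420 - 36359574 \sqrt{2} \approx 1.2977 \cdot 10^{11}$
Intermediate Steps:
$h = -3 + 131 \sqrt{2}$ ($h = -3 + \sqrt{18 - 16} \cdot 131 = -3 + \sqrt{2} \cdot 131 = -3 + 131 \sqrt{2} \approx 182.26$)
$V = -129820332420 + 36359574 \sqrt{2}$ ($V = \left(\left(-3 + 131 \sqrt{2}\right) - 467727\right) \left(202090 + 75464\right) = \left(-467730 + 131 \sqrt{2}\right) 277554 = -129820332420 + 36359574 \sqrt{2} \approx -1.2977 \cdot 10^{11}$)
$- V = - (-129820332420 + 36359574 \sqrt{2}) = 129820332420 - 36359574 \sqrt{2}$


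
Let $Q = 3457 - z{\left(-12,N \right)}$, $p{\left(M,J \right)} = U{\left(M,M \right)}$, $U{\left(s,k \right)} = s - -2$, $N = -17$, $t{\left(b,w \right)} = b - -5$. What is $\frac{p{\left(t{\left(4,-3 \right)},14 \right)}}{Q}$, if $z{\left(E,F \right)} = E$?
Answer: $\frac{11}{3469} \approx 0.0031709$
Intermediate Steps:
$t{\left(b,w \right)} = 5 + b$ ($t{\left(b,w \right)} = b + 5 = 5 + b$)
$U{\left(s,k \right)} = 2 + s$ ($U{\left(s,k \right)} = s + 2 = 2 + s$)
$p{\left(M,J \right)} = 2 + M$
$Q = 3469$ ($Q = 3457 - -12 = 3457 + 12 = 3469$)
$\frac{p{\left(t{\left(4,-3 \right)},14 \right)}}{Q} = \frac{2 + \left(5 + 4\right)}{3469} = \left(2 + 9\right) \frac{1}{3469} = 11 \cdot \frac{1}{3469} = \frac{11}{3469}$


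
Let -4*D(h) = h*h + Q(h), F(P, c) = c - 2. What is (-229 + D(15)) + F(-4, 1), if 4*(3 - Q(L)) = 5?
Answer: -4587/16 ≈ -286.69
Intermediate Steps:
Q(L) = 7/4 (Q(L) = 3 - 1/4*5 = 3 - 5/4 = 7/4)
F(P, c) = -2 + c
D(h) = -7/16 - h**2/4 (D(h) = -(h*h + 7/4)/4 = -(h**2 + 7/4)/4 = -(7/4 + h**2)/4 = -7/16 - h**2/4)
(-229 + D(15)) + F(-4, 1) = (-229 + (-7/16 - 1/4*15**2)) + (-2 + 1) = (-229 + (-7/16 - 1/4*225)) - 1 = (-229 + (-7/16 - 225/4)) - 1 = (-229 - 907/16) - 1 = -4571/16 - 1 = -4587/16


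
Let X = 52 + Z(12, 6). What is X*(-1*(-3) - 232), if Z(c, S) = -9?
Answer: -9847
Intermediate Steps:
X = 43 (X = 52 - 9 = 43)
X*(-1*(-3) - 232) = 43*(-1*(-3) - 232) = 43*(3 - 232) = 43*(-229) = -9847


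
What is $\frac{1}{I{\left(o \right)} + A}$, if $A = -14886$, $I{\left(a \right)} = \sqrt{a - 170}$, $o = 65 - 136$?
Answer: $- \frac{14886}{221593237} - \frac{i \sqrt{241}}{221593237} \approx -6.7177 \cdot 10^{-5} - 7.0057 \cdot 10^{-8} i$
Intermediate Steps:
$o = -71$
$I{\left(a \right)} = \sqrt{-170 + a}$
$\frac{1}{I{\left(o \right)} + A} = \frac{1}{\sqrt{-170 - 71} - 14886} = \frac{1}{\sqrt{-241} - 14886} = \frac{1}{i \sqrt{241} - 14886} = \frac{1}{-14886 + i \sqrt{241}}$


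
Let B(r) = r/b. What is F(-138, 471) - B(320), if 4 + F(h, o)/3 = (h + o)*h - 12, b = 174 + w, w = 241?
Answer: -11446594/83 ≈ -1.3791e+5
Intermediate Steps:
b = 415 (b = 174 + 241 = 415)
F(h, o) = -48 + 3*h*(h + o) (F(h, o) = -12 + 3*((h + o)*h - 12) = -12 + 3*(h*(h + o) - 12) = -12 + 3*(-12 + h*(h + o)) = -12 + (-36 + 3*h*(h + o)) = -48 + 3*h*(h + o))
B(r) = r/415
F(-138, 471) - B(320) = (-48 + 3*(-138)² + 3*(-138)*471) - 320/415 = (-48 + 3*19044 - 194994) - 1*64/83 = (-48 + 57132 - 194994) - 64/83 = -137910 - 64/83 = -11446594/83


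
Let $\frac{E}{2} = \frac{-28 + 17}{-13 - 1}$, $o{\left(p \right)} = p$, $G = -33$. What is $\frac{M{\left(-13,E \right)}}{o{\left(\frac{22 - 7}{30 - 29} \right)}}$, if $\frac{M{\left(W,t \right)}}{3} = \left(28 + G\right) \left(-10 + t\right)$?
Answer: $\frac{59}{7} \approx 8.4286$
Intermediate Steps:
$E = \frac{11}{7}$ ($E = 2 \frac{-28 + 17}{-13 - 1} = 2 \left(- \frac{11}{-14}\right) = 2 \left(\left(-11\right) \left(- \frac{1}{14}\right)\right) = 2 \cdot \frac{11}{14} = \frac{11}{7} \approx 1.5714$)
$M{\left(W,t \right)} = 150 - 15 t$ ($M{\left(W,t \right)} = 3 \left(28 - 33\right) \left(-10 + t\right) = 3 \left(- 5 \left(-10 + t\right)\right) = 3 \left(50 - 5 t\right) = 150 - 15 t$)
$\frac{M{\left(-13,E \right)}}{o{\left(\frac{22 - 7}{30 - 29} \right)}} = \frac{150 - \frac{165}{7}}{\left(22 - 7\right) \frac{1}{30 - 29}} = \frac{150 - \frac{165}{7}}{15 \cdot 1^{-1}} = \frac{885}{7 \cdot 15 \cdot 1} = \frac{885}{7 \cdot 15} = \frac{885}{7} \cdot \frac{1}{15} = \frac{59}{7}$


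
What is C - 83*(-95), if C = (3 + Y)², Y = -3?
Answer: 7885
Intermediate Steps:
C = 0 (C = (3 - 3)² = 0² = 0)
C - 83*(-95) = 0 - 83*(-95) = 0 + 7885 = 7885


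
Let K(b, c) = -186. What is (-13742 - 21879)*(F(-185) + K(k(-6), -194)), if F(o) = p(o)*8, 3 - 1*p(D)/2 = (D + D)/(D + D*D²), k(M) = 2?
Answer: 84122909810/17113 ≈ 4.9157e+6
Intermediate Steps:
p(D) = 6 - 4*D/(D + D³) (p(D) = 6 - 2*(D + D)/(D + D*D²) = 6 - 2*2*D/(D + D³) = 6 - 4*D/(D + D³))
F(o) = 16*(1 + 3*o²)/(1 + o²) (F(o) = (2*(1 + 3*o²)/(1 + o²))*8 = 16*(1 + 3*o²)/(1 + o²))
(-13742 - 21879)*(F(-185) + K(k(-6), -194)) = (-13742 - 21879)*(16*(1 + 3*(-185)²)/(1 + (-185)²) - 186) = -35621*(16*(1 + 3*34225)/(1 + 34225) - 186) = -35621*(16*(1 + 102675)/34226 - 186) = -35621*(16*(1/34226)*102676 - 186) = -35621*(821408/17113 - 186) = -35621*(-2361610/17113) = 84122909810/17113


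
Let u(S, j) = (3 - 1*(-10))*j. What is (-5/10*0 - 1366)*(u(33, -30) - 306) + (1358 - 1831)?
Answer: 950263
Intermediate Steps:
u(S, j) = 13*j (u(S, j) = (3 + 10)*j = 13*j)
(-5/10*0 - 1366)*(u(33, -30) - 306) + (1358 - 1831) = (-5/10*0 - 1366)*(13*(-30) - 306) + (1358 - 1831) = (-5*⅒*0 - 1366)*(-390 - 306) - 473 = (-½*0 - 1366)*(-696) - 473 = (0 - 1366)*(-696) - 473 = -1366*(-696) - 473 = 950736 - 473 = 950263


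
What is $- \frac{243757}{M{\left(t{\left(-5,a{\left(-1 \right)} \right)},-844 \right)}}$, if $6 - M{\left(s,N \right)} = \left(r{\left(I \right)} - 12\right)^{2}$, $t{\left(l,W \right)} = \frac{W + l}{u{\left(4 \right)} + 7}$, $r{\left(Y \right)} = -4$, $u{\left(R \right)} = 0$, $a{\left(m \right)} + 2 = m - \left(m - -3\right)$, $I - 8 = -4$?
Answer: $\frac{243757}{250} \approx 975.03$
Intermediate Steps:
$I = 4$ ($I = 8 - 4 = 4$)
$a{\left(m \right)} = -5$ ($a{\left(m \right)} = -2 + \left(m - \left(m - -3\right)\right) = -2 + \left(m - \left(m + 3\right)\right) = -2 + \left(m - \left(3 + m\right)\right) = -2 - 3 = -5$)
$t{\left(l,W \right)} = \frac{W}{7} + \frac{l}{7}$ ($t{\left(l,W \right)} = \frac{W + l}{0 + 7} = \frac{W + l}{7} = \left(W + l\right) \frac{1}{7} = \frac{W}{7} + \frac{l}{7}$)
$M{\left(s,N \right)} = -250$ ($M{\left(s,N \right)} = 6 - \left(-4 - 12\right)^{2} = 6 - \left(-16\right)^{2} = 6 - 256 = -250$)
$- \frac{243757}{M{\left(t{\left(-5,a{\left(-1 \right)} \right)},-844 \right)}} = - \frac{243757}{-250} = \left(-243757\right) \left(- \frac{1}{250}\right) = \frac{243757}{250}$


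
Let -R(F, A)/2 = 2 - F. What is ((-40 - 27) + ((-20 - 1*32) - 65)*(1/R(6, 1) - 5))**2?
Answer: 16216729/64 ≈ 2.5339e+5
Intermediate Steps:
R(F, A) = -4 + 2*F (R(F, A) = -2*(2 - F) = -4 + 2*F)
((-40 - 27) + ((-20 - 1*32) - 65)*(1/R(6, 1) - 5))**2 = ((-40 - 27) + ((-20 - 1*32) - 65)*(1/(-4 + 2*6) - 5))**2 = (-67 + ((-20 - 32) - 65)*(1/(-4 + 12) - 5))**2 = (-67 + (-52 - 65)*(1/8 - 5))**2 = (-67 - 117*(1/8 - 5))**2 = (-67 - 117*(-39/8))**2 = (-67 + 4563/8)**2 = (4027/8)**2 = 16216729/64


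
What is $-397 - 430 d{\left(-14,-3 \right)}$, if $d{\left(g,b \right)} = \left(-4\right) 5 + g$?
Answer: $14223$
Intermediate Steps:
$d{\left(g,b \right)} = -20 + g$
$-397 - 430 d{\left(-14,-3 \right)} = -397 - 430 \left(-20 - 14\right) = -397 - -14620 = -397 + 14620 = 14223$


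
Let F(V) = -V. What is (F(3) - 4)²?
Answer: 49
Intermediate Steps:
(F(3) - 4)² = (-1*3 - 4)² = (-3 - 4)² = (-7)² = 49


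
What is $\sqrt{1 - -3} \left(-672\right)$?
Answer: $-1344$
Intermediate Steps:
$\sqrt{1 - -3} \left(-672\right) = \sqrt{1 + \left(-1 + 4\right)} \left(-672\right) = \sqrt{1 + 3} \left(-672\right) = \sqrt{4} \left(-672\right) = 2 \left(-672\right) = -1344$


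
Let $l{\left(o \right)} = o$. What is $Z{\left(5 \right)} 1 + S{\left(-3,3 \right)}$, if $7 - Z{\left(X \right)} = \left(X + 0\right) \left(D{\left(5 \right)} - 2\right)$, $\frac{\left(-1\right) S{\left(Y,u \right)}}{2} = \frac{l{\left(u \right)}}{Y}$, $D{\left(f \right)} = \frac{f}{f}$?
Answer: $14$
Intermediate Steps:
$D{\left(f \right)} = 1$
$S{\left(Y,u \right)} = - \frac{2 u}{Y}$ ($S{\left(Y,u \right)} = - 2 \frac{u}{Y} = - \frac{2 u}{Y}$)
$Z{\left(X \right)} = 7 + X$ ($Z{\left(X \right)} = 7 - \left(X + 0\right) \left(1 - 2\right) = 7 - X \left(-1\right) = 7 - - X = 7 + X$)
$Z{\left(5 \right)} 1 + S{\left(-3,3 \right)} = \left(7 + 5\right) 1 - \frac{6}{-3} = 12 \cdot 1 - 6 \left(- \frac{1}{3}\right) = 12 + 2 = 14$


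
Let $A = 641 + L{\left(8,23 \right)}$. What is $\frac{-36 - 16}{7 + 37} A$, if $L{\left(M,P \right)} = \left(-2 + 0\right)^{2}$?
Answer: $- \frac{8385}{11} \approx -762.27$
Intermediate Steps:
$L{\left(M,P \right)} = 4$ ($L{\left(M,P \right)} = \left(-2\right)^{2} = 4$)
$A = 645$ ($A = 641 + 4 = 645$)
$\frac{-36 - 16}{7 + 37} A = \frac{-36 - 16}{7 + 37} \cdot 645 = - \frac{52}{44} \cdot 645 = \left(-52\right) \frac{1}{44} \cdot 645 = \left(- \frac{13}{11}\right) 645 = - \frac{8385}{11}$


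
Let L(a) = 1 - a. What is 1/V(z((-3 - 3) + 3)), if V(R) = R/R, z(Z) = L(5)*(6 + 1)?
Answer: 1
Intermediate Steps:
z(Z) = -28 (z(Z) = (1 - 1*5)*(6 + 1) = (1 - 5)*7 = -4*7 = -28)
V(R) = 1
1/V(z((-3 - 3) + 3)) = 1/1 = 1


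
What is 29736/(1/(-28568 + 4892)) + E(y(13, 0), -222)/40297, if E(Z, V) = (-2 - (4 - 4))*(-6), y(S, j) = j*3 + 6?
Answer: -28370278212180/40297 ≈ -7.0403e+8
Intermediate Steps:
y(S, j) = 6 + 3*j (y(S, j) = 3*j + 6 = 6 + 3*j)
E(Z, V) = 12 (E(Z, V) = (-2 - 1*0)*(-6) = (-2 + 0)*(-6) = -2*(-6) = 12)
29736/(1/(-28568 + 4892)) + E(y(13, 0), -222)/40297 = 29736/(1/(-28568 + 4892)) + 12/40297 = 29736/(1/(-23676)) + 12*(1/40297) = 29736/(-1/23676) + 12/40297 = 29736*(-23676) + 12/40297 = -704029536 + 12/40297 = -28370278212180/40297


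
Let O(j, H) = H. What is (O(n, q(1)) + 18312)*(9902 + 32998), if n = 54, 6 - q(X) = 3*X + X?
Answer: 785670600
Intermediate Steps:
q(X) = 6 - 4*X (q(X) = 6 - (3*X + X) = 6 - 4*X)
(O(n, q(1)) + 18312)*(9902 + 32998) = ((6 - 4*1) + 18312)*(9902 + 32998) = ((6 - 4) + 18312)*42900 = (2 + 18312)*42900 = 18314*42900 = 785670600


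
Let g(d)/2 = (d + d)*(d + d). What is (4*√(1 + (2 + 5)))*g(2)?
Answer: 256*√2 ≈ 362.04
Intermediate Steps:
g(d) = 8*d² (g(d) = 2*((d + d)*(d + d)) = 2*((2*d)*(2*d)) = 2*(4*d²) = 8*d²)
(4*√(1 + (2 + 5)))*g(2) = (4*√(1 + (2 + 5)))*(8*2²) = (4*√(1 + 7))*(8*4) = (4*√8)*32 = (4*(2*√2))*32 = (8*√2)*32 = 256*√2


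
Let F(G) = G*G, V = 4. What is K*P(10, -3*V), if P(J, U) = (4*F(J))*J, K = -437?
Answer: -1748000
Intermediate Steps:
F(G) = G**2
P(J, U) = 4*J**3 (P(J, U) = (4*J**2)*J = 4*J**3)
K*P(10, -3*V) = -1748*10**3 = -1748*1000 = -437*4000 = -1748000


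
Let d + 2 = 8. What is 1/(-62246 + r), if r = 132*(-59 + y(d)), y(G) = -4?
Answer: -1/70562 ≈ -1.4172e-5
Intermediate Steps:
d = 6 (d = -2 + 8 = 6)
r = -8316 (r = 132*(-59 - 4) = 132*(-63) = -8316)
1/(-62246 + r) = 1/(-62246 - 8316) = 1/(-70562) = -1/70562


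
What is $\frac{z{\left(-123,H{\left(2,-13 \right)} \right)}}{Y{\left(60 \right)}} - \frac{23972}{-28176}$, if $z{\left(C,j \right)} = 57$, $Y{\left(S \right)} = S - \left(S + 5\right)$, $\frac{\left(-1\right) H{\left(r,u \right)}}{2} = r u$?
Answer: $- \frac{371543}{35220} \approx -10.549$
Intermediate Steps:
$H{\left(r,u \right)} = - 2 r u$
$Y{\left(S \right)} = -5$ ($Y{\left(S \right)} = S - \left(5 + S\right) = -5$)
$\frac{z{\left(-123,H{\left(2,-13 \right)} \right)}}{Y{\left(60 \right)}} - \frac{23972}{-28176} = \frac{57}{-5} - \frac{23972}{-28176} = 57 \left(- \frac{1}{5}\right) - - \frac{5993}{7044} = - \frac{57}{5} + \frac{5993}{7044} = - \frac{371543}{35220}$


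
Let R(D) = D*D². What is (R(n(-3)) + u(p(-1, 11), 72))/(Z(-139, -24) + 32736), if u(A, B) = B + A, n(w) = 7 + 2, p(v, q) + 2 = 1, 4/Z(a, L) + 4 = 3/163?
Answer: 129800/5311253 ≈ 0.024439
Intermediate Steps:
Z(a, L) = -652/649 (Z(a, L) = 4/(-4 + 3/163) = 4/(-649/163) = 4*(-163/649) = -652/649)
p(v, q) = -1 (p(v, q) = -2 + 1 = -1)
n(w) = 9
R(D) = D³
u(A, B) = A + B
(R(n(-3)) + u(p(-1, 11), 72))/(Z(-139, -24) + 32736) = (9³ + (-1 + 72))/(-652/649 + 32736) = (729 + 71)/(21245012/649) = 800*(649/21245012) = 129800/5311253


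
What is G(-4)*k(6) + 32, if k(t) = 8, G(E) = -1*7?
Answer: -24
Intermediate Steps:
G(E) = -7
G(-4)*k(6) + 32 = -7*8 + 32 = -56 + 32 = -24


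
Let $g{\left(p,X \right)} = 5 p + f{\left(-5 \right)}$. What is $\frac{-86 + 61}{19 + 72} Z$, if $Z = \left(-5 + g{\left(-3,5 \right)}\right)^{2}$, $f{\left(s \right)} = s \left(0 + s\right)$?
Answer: $- \frac{625}{91} \approx -6.8681$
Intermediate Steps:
$f{\left(s \right)} = s^{2}$ ($f{\left(s \right)} = s s = s^{2}$)
$g{\left(p,X \right)} = 25 + 5 p$ ($g{\left(p,X \right)} = 5 p + \left(-5\right)^{2} = 5 p + 25 = 25 + 5 p$)
$Z = 25$ ($Z = \left(-5 + \left(25 + 5 \left(-3\right)\right)\right)^{2} = \left(-5 + \left(25 - 15\right)\right)^{2} = \left(-5 + 10\right)^{2} = 5^{2} = 25$)
$\frac{-86 + 61}{19 + 72} Z = \frac{-86 + 61}{19 + 72} \cdot 25 = - \frac{25}{91} \cdot 25 = \left(-25\right) \frac{1}{91} \cdot 25 = \left(- \frac{25}{91}\right) 25 = - \frac{625}{91}$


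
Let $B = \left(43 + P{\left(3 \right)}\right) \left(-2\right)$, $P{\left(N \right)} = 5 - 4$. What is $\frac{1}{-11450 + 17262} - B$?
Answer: $\frac{511457}{5812} \approx 88.0$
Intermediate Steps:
$P{\left(N \right)} = 1$
$B = -88$ ($B = \left(43 + 1\right) \left(-2\right) = 44 \left(-2\right) = -88$)
$\frac{1}{-11450 + 17262} - B = \frac{1}{-11450 + 17262} - -88 = \frac{1}{5812} + 88 = \frac{511457}{5812}$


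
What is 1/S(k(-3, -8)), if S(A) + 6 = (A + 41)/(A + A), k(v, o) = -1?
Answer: -1/26 ≈ -0.038462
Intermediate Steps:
S(A) = -6 + (41 + A)/(2*A) (S(A) = -6 + (A + 41)/(A + A) = -6 + (41 + A)/((2*A)) = -6 + (41 + A)*(1/(2*A)) = -6 + (41 + A)/(2*A))
1/S(k(-3, -8)) = 1/((½)*(41 - 11*(-1))/(-1)) = 1/((½)*(-1)*(41 + 11)) = 1/((½)*(-1)*52) = 1/(-26) = -1/26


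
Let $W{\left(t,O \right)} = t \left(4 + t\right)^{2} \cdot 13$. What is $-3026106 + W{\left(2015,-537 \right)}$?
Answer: $106777250289$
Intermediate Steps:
$W{\left(t,O \right)} = 13 t \left(4 + t\right)^{2}$
$-3026106 + W{\left(2015,-537 \right)} = -3026106 + 13 \cdot 2015 \left(4 + 2015\right)^{2} = -3026106 + 13 \cdot 2015 \cdot 2019^{2} = -3026106 + 13 \cdot 2015 \cdot 4076361 = -3026106 + 106780276395 = 106777250289$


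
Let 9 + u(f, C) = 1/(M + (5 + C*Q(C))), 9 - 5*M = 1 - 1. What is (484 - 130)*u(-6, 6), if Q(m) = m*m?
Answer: -1773717/557 ≈ -3184.4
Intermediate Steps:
Q(m) = m²
M = 9/5 (M = 9/5 - (1 - 1)/5 = 9/5 - ⅕*0 = 9/5 + 0 = 9/5 ≈ 1.8000)
u(f, C) = -9 + 1/(34/5 + C³) (u(f, C) = -9 + 1/(9/5 + (5 + C*C²)) = -9 + 1/(9/5 + (5 + C³)) = -9 + 1/(34/5 + C³))
(484 - 130)*u(-6, 6) = (484 - 130)*((-301 - 45*6³)/(34 + 5*6³)) = 354*((-301 - 45*216)/(34 + 5*216)) = 354*((-301 - 9720)/(34 + 1080)) = 354*(-10021/1114) = -1773717/557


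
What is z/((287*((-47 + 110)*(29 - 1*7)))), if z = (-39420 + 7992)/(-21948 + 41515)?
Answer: -1746/432411133 ≈ -4.0378e-6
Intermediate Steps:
z = -31428/19567 ≈ -1.6062
z/((287*((-47 + 110)*(29 - 1*7)))) = -31428*1/(287*(-47 + 110)*(29 - 1*7))/19567 = -31428*1/(18081*(29 - 7))/19567 = -31428/(19567*(287*(63*22))) = -31428/(19567*(287*1386)) = -31428/19567/397782 = -31428/19567*1/397782 = -1746/432411133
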